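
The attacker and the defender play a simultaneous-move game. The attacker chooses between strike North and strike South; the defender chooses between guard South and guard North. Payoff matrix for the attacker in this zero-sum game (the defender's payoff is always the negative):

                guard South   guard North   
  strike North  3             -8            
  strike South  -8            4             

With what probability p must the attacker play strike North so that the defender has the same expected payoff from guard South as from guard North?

p = 12/23

The attacker's mix must leave the defender indifferent between guard South and guard North.
  the defender's expected payoff from guard South: p·(-3) + (1−p)·8 = -11p + 8
  the defender's expected payoff from guard North: p·8 + (1−p)·(-4) = 12p - 4
  -11p + 8 = 12p - 4  ⇒  -23p = -12  ⇒  p = 12/23.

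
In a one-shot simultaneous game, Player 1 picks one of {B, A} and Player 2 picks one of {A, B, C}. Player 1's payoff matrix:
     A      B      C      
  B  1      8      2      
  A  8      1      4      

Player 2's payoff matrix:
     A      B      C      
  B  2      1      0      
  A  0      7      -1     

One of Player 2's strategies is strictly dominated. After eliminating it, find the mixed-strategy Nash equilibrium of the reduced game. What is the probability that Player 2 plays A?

Player 2's strategy C is strictly dominated by A: 2 > 0 and 0 > -1. Eliminate C.
Set Player 1's expected payoff from B equal to that from A:
  Player 1's payoff to B: q·1 + (1−q)·8 = -7q + 8
  Player 1's payoff to A: q·8 + (1−q)·1 = 7q + 1
  -7q + 8 = 7q + 1  ⇒  -14q = -7  ⇒  q = 1/2.

q = 1/2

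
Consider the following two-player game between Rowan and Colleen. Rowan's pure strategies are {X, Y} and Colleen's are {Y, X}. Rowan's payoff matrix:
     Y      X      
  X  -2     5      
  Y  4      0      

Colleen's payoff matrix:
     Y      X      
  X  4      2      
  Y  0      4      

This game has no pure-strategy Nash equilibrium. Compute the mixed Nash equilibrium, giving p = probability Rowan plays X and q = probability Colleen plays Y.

p = 2/3, q = 5/11

Rowan's mix must leave Colleen indifferent between Y and X.
  Colleen's payoff to Y: p·4 + (1−p)·0 = 4p
  Colleen's payoff to X: p·2 + (1−p)·4 = -2p + 4
  4p = -2p + 4  ⇒  6p = 4  ⇒  p = 2/3.
For Rowan to be willing to mix, Rowan must be indifferent between X and Y, which pins down Colleen's mix.
  Rowan's expected payoff from X: q·(-2) + (1−q)·5 = -7q + 5
  Rowan's expected payoff from Y: q·4 + (1−q)·0 = 4q
  -7q + 5 = 4q  ⇒  -11q = -5  ⇒  q = 5/11.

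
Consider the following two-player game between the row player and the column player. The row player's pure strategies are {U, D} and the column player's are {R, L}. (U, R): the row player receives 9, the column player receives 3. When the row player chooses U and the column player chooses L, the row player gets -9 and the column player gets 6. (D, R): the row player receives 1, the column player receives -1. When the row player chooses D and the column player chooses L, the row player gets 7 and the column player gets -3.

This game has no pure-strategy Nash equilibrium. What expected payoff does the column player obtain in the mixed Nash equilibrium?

The row player's mix must leave the column player indifferent between R and L.
  the column player's expected payoff from R: p·3 + (1−p)·(-1) = 4p - 1
  the column player's expected payoff from L: p·6 + (1−p)·(-3) = 9p - 3
  4p - 1 = 9p - 3  ⇒  -5p = -2  ⇒  p = 2/5.
At equilibrium the column player is indifferent across columns, so the column player's payoff equals the payoff from R: (2/5)·3 + (3/5)·(-1) = 3/5.

3/5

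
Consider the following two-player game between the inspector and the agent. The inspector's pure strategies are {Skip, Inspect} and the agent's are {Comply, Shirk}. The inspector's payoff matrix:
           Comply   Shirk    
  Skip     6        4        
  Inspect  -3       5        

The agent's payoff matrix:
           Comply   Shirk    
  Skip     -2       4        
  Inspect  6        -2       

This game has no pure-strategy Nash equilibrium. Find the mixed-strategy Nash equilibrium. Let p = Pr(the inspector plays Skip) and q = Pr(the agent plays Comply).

In a mixed equilibrium the agent is indifferent between Comply and Shirk; this condition fixes p.
  the agent's payoff from Comply: p·(-2) + (1−p)·6 = -8p + 6
  the agent's payoff from Shirk: p·4 + (1−p)·(-2) = 6p - 2
  -8p + 6 = 6p - 2  ⇒  -14p = -8  ⇒  p = 4/7.
Set the inspector's expected payoff from Skip equal to that from Inspect:
  the inspector's expected payoff from Skip: q·6 + (1−q)·4 = 2q + 4
  the inspector's expected payoff from Inspect: q·(-3) + (1−q)·5 = -8q + 5
  2q + 4 = -8q + 5  ⇒  10q = 1  ⇒  q = 1/10.

p = 4/7, q = 1/10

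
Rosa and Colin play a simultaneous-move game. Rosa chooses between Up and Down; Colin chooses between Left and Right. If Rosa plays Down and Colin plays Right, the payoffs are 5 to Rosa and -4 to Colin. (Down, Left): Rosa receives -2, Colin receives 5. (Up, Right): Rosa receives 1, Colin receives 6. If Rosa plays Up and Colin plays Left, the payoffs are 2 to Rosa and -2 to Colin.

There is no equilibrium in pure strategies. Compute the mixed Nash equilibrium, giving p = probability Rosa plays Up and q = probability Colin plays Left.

Set Colin's expected payoff from Left equal to that from Right:
  Colin's expected payoff from Left: p·(-2) + (1−p)·5 = -7p + 5
  Colin's expected payoff from Right: p·6 + (1−p)·(-4) = 10p - 4
  -7p + 5 = 10p - 4  ⇒  -17p = -9  ⇒  p = 9/17.
Set Rosa's expected payoff from Up equal to that from Down:
  Rosa's payoff from Up: q·2 + (1−q)·1 = q + 1
  Rosa's payoff from Down: q·(-2) + (1−q)·5 = -7q + 5
  q + 1 = -7q + 5  ⇒  8q = 4  ⇒  q = 1/2.

p = 9/17, q = 1/2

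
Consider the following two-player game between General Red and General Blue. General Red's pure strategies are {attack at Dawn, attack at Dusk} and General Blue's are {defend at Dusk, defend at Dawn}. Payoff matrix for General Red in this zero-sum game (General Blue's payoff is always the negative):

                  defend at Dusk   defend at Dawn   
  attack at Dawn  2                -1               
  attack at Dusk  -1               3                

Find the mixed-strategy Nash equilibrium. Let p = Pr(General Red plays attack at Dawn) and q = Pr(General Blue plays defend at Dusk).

p = 4/7, q = 4/7

Set General Blue's expected payoff from defend at Dusk equal to that from defend at Dawn:
  General Blue's payoff from defend at Dusk: p·(-2) + (1−p)·1 = -3p + 1
  General Blue's payoff from defend at Dawn: p·1 + (1−p)·(-3) = 4p - 3
  -3p + 1 = 4p - 3  ⇒  -7p = -4  ⇒  p = 4/7.
General Blue's mix must leave General Red indifferent between attack at Dawn and attack at Dusk.
  General Red's payoff from attack at Dawn: q·2 + (1−q)·(-1) = 3q - 1
  General Red's payoff from attack at Dusk: q·(-1) + (1−q)·3 = -4q + 3
  3q - 1 = -4q + 3  ⇒  7q = 4  ⇒  q = 4/7.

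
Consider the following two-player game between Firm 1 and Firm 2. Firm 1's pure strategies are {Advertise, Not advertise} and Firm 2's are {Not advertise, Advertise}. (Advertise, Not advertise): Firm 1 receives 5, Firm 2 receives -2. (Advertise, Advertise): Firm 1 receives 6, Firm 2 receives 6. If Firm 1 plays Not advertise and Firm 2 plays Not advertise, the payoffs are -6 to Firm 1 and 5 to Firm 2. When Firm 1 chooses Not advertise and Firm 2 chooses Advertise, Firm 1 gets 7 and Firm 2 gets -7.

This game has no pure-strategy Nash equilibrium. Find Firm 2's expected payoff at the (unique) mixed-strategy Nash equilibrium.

Firm 1's mix must leave Firm 2 indifferent between Not advertise and Advertise.
  Firm 2's payoff to Not advertise: p·(-2) + (1−p)·5 = -7p + 5
  Firm 2's payoff to Advertise: p·6 + (1−p)·(-7) = 13p - 7
  -7p + 5 = 13p - 7  ⇒  -20p = -12  ⇒  p = 3/5.
At equilibrium Firm 2 is indifferent across columns, so Firm 2's payoff equals the payoff from Not advertise: (3/5)·(-2) + (2/5)·5 = 4/5.

4/5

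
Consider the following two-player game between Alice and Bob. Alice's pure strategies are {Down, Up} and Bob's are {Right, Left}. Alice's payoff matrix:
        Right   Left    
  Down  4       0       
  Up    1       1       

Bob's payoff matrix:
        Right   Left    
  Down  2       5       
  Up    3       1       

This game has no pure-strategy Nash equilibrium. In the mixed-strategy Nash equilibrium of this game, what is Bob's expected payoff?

13/5

In a mixed equilibrium Bob is indifferent between Right and Left; this condition fixes p.
  Bob's payoff to Right: p·2 + (1−p)·3 = -p + 3
  Bob's payoff to Left: p·5 + (1−p)·1 = 4p + 1
  -p + 3 = 4p + 1  ⇒  -5p = -2  ⇒  p = 2/5.
At equilibrium Bob is indifferent across columns, so Bob's payoff equals the payoff from Right: (2/5)·2 + (3/5)·3 = 13/5.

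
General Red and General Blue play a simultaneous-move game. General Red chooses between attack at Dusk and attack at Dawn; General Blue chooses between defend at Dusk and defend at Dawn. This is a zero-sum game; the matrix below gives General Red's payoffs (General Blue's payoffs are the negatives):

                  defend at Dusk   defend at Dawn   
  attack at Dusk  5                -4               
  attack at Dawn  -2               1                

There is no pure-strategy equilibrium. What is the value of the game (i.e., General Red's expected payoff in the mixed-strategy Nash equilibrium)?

Set General Red's expected payoff from attack at Dusk equal to that from attack at Dawn:
  General Red's payoff from attack at Dusk: q·5 + (1−q)·(-4) = 9q - 4
  General Red's payoff from attack at Dawn: q·(-2) + (1−q)·1 = -3q + 1
  9q - 4 = -3q + 1  ⇒  12q = 5  ⇒  q = 5/12.
The value is General Red's expected payoff against this mix (using attack at Dusk): (5/12)·5 + (7/12)·(-4) = -1/4.

v = -1/4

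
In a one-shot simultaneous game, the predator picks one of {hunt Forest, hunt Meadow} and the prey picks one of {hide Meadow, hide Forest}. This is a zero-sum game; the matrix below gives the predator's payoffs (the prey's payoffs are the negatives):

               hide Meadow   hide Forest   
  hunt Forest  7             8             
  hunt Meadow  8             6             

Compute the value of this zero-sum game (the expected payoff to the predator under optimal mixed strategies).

For the predator to be willing to mix, the predator must be indifferent between hunt Forest and hunt Meadow, which pins down the prey's mix.
  the predator's payoff to hunt Forest: q·7 + (1−q)·8 = -q + 8
  the predator's payoff to hunt Meadow: q·8 + (1−q)·6 = 2q + 6
  -q + 8 = 2q + 6  ⇒  -3q = -2  ⇒  q = 2/3.
The value is the predator's expected payoff against this mix (using hunt Forest): (2/3)·7 + (1/3)·8 = 22/3.

v = 22/3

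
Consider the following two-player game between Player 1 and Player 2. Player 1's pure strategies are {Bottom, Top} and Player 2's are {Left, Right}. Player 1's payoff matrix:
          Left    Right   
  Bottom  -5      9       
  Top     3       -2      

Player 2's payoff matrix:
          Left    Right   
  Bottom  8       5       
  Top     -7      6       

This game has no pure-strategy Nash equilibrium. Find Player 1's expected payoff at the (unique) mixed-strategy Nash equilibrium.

In a mixed equilibrium Player 1 is indifferent between Bottom and Top; this condition fixes q.
  Player 1's payoff to Bottom: q·(-5) + (1−q)·9 = -14q + 9
  Player 1's payoff to Top: q·3 + (1−q)·(-2) = 5q - 2
  -14q + 9 = 5q - 2  ⇒  -19q = -11  ⇒  q = 11/19.
At equilibrium Player 1 is indifferent across rows, so Player 1's payoff equals the payoff from Bottom: (11/19)·(-5) + (8/19)·9 = 17/19.

17/19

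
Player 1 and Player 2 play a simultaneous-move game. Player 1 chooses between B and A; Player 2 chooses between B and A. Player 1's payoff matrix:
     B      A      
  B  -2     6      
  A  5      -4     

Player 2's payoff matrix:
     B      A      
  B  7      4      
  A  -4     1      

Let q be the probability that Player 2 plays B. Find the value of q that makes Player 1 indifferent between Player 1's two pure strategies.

Player 1's indifference between B and A determines Player 2's mixing probability q:
  Player 1's payoff to B: q·(-2) + (1−q)·6 = -8q + 6
  Player 1's payoff to A: q·5 + (1−q)·(-4) = 9q - 4
  -8q + 6 = 9q - 4  ⇒  -17q = -10  ⇒  q = 10/17.

q = 10/17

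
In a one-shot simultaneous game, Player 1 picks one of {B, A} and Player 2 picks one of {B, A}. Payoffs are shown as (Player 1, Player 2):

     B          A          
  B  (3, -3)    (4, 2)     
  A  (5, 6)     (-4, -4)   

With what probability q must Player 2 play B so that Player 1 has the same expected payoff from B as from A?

q = 4/5

Player 2's mix must leave Player 1 indifferent between B and A.
  Player 1's expected payoff from B: q·3 + (1−q)·4 = -q + 4
  Player 1's expected payoff from A: q·5 + (1−q)·(-4) = 9q - 4
  -q + 4 = 9q - 4  ⇒  -10q = -8  ⇒  q = 4/5.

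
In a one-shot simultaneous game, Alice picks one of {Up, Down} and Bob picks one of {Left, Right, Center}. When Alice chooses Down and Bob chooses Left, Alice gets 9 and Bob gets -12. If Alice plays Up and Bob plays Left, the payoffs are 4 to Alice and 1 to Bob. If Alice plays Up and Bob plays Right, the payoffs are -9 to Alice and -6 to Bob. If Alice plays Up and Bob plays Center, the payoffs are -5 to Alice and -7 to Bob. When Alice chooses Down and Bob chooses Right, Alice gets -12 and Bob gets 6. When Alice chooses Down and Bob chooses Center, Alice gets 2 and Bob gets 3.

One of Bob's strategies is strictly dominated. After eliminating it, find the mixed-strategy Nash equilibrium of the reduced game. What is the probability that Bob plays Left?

Bob's strategy Center is strictly dominated by Right: -6 > -7 and 6 > 3. Eliminate Center.
Set Alice's expected payoff from Up equal to that from Down:
  Alice's payoff to Up: q·4 + (1−q)·(-9) = 13q - 9
  Alice's payoff to Down: q·9 + (1−q)·(-12) = 21q - 12
  13q - 9 = 21q - 12  ⇒  -8q = -3  ⇒  q = 3/8.

q = 3/8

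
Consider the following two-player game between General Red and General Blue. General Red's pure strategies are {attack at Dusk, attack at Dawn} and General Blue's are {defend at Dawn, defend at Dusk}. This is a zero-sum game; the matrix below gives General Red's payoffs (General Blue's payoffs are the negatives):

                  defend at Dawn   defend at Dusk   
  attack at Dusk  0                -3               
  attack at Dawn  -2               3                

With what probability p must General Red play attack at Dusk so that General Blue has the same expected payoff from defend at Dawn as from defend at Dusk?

Set General Blue's expected payoff from defend at Dawn equal to that from defend at Dusk:
  General Blue's payoff to defend at Dawn: p·0 + (1−p)·2 = -2p + 2
  General Blue's payoff to defend at Dusk: p·3 + (1−p)·(-3) = 6p - 3
  -2p + 2 = 6p - 3  ⇒  -8p = -5  ⇒  p = 5/8.

p = 5/8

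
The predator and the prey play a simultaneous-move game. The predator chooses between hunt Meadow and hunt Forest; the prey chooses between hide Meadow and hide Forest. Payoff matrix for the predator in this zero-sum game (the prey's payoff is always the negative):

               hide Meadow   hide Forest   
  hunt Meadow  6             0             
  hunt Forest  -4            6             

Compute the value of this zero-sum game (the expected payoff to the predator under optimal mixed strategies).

In a mixed equilibrium the predator is indifferent between hunt Meadow and hunt Forest; this condition fixes q.
  the predator's payoff to hunt Meadow: q·6 + (1−q)·0 = 6q
  the predator's payoff to hunt Forest: q·(-4) + (1−q)·6 = -10q + 6
  6q = -10q + 6  ⇒  16q = 6  ⇒  q = 3/8.
The value is the predator's expected payoff against this mix (using hunt Meadow): (3/8)·6 + (5/8)·0 = 9/4.

v = 9/4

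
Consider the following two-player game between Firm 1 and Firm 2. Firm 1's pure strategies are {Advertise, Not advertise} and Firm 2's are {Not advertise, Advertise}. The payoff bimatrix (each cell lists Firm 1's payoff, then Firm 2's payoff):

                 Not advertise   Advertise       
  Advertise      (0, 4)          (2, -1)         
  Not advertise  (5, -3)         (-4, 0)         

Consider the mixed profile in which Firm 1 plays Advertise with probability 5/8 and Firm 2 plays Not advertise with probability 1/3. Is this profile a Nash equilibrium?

Given Firm 1's mix p = 5/8, Firm 2's payoff from Not advertise is 11/8 but from Advertise is -5/8. Firm 2 strictly prefers Not advertise, so Firm 2 would not mix.
So the proposed profile is not a Nash equilibrium.

No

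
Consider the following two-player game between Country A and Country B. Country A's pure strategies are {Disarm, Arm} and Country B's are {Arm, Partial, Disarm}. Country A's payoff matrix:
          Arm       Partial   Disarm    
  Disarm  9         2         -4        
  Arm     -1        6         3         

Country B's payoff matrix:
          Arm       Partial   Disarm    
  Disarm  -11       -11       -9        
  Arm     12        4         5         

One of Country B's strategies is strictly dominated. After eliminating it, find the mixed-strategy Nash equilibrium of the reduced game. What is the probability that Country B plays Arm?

q = 7/17

Country B's strategy Partial is strictly dominated by Disarm: -9 > -11 and 5 > 4. Eliminate Partial.
Set Country A's expected payoff from Disarm equal to that from Arm:
  Country A's expected payoff from Disarm: q·9 + (1−q)·(-4) = 13q - 4
  Country A's expected payoff from Arm: q·(-1) + (1−q)·3 = -4q + 3
  13q - 4 = -4q + 3  ⇒  17q = 7  ⇒  q = 7/17.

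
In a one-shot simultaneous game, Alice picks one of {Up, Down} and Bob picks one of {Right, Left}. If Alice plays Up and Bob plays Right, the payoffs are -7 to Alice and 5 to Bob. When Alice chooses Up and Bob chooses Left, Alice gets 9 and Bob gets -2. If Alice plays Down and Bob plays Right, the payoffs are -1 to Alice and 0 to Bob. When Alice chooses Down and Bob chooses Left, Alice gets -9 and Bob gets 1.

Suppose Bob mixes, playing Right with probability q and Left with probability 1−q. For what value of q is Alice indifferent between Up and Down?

Alice's indifference between Up and Down determines Bob's mixing probability q:
  Alice's payoff from Up: q·(-7) + (1−q)·9 = -16q + 9
  Alice's payoff from Down: q·(-1) + (1−q)·(-9) = 8q - 9
  -16q + 9 = 8q - 9  ⇒  -24q = -18  ⇒  q = 3/4.

q = 3/4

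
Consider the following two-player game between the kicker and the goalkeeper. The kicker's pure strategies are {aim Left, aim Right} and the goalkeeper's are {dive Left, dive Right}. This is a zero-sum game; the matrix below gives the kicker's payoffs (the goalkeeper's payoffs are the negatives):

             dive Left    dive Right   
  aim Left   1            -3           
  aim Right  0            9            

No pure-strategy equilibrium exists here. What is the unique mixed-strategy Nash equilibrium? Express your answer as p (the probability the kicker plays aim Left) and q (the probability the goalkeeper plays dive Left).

p = 9/13, q = 12/13

For the goalkeeper to be willing to mix, the goalkeeper must be indifferent between dive Left and dive Right, which pins down the kicker's mix.
  the goalkeeper's payoff to dive Left: p·(-1) + (1−p)·0 = -p
  the goalkeeper's payoff to dive Right: p·3 + (1−p)·(-9) = 12p - 9
  -p = 12p - 9  ⇒  -13p = -9  ⇒  p = 9/13.
The kicker's indifference between aim Left and aim Right determines the goalkeeper's mixing probability q:
  the kicker's expected payoff from aim Left: q·1 + (1−q)·(-3) = 4q - 3
  the kicker's expected payoff from aim Right: q·0 + (1−q)·9 = -9q + 9
  4q - 3 = -9q + 9  ⇒  13q = 12  ⇒  q = 12/13.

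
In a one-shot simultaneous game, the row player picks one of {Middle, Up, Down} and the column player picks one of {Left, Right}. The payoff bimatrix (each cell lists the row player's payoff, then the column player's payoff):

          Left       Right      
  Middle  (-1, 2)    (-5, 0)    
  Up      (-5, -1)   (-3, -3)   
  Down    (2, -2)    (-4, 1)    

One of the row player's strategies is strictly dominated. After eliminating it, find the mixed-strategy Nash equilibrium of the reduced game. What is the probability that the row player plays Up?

p = 3/5

The row player's strategy Middle is strictly dominated by Down: 2 > -1 and -4 > -5. Eliminate Middle.
The column player's indifference between Left and Right determines the row player's mixing probability p:
  the column player's payoff to Left: p·(-1) + (1−p)·(-2) = p - 2
  the column player's payoff to Right: p·(-3) + (1−p)·1 = -4p + 1
  p - 2 = -4p + 1  ⇒  5p = 3  ⇒  p = 3/5.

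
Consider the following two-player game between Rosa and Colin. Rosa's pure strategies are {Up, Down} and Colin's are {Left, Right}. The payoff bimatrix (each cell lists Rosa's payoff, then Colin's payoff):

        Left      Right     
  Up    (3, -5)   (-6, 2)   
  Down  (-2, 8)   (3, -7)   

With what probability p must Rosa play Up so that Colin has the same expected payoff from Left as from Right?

Rosa's mix must leave Colin indifferent between Left and Right.
  Colin's payoff to Left: p·(-5) + (1−p)·8 = -13p + 8
  Colin's payoff to Right: p·2 + (1−p)·(-7) = 9p - 7
  -13p + 8 = 9p - 7  ⇒  -22p = -15  ⇒  p = 15/22.

p = 15/22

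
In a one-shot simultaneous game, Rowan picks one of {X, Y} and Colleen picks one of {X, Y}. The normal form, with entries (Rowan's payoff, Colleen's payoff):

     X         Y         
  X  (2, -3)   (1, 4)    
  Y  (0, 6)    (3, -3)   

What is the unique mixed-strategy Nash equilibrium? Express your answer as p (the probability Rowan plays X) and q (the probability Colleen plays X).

p = 9/16, q = 1/2

Colleen's indifference between X and Y determines Rowan's mixing probability p:
  Colleen's expected payoff from X: p·(-3) + (1−p)·6 = -9p + 6
  Colleen's expected payoff from Y: p·4 + (1−p)·(-3) = 7p - 3
  -9p + 6 = 7p - 3  ⇒  -16p = -9  ⇒  p = 9/16.
Colleen's mix must leave Rowan indifferent between X and Y.
  Rowan's expected payoff from X: q·2 + (1−q)·1 = q + 1
  Rowan's expected payoff from Y: q·0 + (1−q)·3 = -3q + 3
  q + 1 = -3q + 3  ⇒  4q = 2  ⇒  q = 1/2.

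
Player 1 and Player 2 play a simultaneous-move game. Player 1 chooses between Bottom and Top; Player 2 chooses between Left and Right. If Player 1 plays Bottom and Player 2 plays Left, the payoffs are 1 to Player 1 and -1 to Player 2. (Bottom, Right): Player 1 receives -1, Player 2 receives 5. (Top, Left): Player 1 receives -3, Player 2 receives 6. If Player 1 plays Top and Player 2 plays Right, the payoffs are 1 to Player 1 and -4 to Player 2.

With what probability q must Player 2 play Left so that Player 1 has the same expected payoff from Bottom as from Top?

Player 1's indifference between Bottom and Top determines Player 2's mixing probability q:
  Player 1's payoff to Bottom: q·1 + (1−q)·(-1) = 2q - 1
  Player 1's payoff to Top: q·(-3) + (1−q)·1 = -4q + 1
  2q - 1 = -4q + 1  ⇒  6q = 2  ⇒  q = 1/3.

q = 1/3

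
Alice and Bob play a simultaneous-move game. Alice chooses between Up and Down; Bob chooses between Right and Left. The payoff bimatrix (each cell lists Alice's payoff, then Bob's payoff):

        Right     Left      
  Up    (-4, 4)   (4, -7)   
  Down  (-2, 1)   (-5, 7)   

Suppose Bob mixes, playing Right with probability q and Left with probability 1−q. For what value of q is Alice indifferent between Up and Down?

For Alice to be willing to mix, Alice must be indifferent between Up and Down, which pins down Bob's mix.
  Alice's expected payoff from Up: q·(-4) + (1−q)·4 = -8q + 4
  Alice's expected payoff from Down: q·(-2) + (1−q)·(-5) = 3q - 5
  -8q + 4 = 3q - 5  ⇒  -11q = -9  ⇒  q = 9/11.

q = 9/11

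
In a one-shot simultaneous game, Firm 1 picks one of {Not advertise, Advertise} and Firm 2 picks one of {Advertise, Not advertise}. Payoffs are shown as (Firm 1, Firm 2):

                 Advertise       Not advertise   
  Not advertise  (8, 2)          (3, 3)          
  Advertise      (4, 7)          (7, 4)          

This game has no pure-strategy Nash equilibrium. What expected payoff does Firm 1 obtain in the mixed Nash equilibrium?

11/2

In a mixed equilibrium Firm 1 is indifferent between Not advertise and Advertise; this condition fixes q.
  Firm 1's payoff from Not advertise: q·8 + (1−q)·3 = 5q + 3
  Firm 1's payoff from Advertise: q·4 + (1−q)·7 = -3q + 7
  5q + 3 = -3q + 7  ⇒  8q = 4  ⇒  q = 1/2.
At equilibrium Firm 1 is indifferent across rows, so Firm 1's payoff equals the payoff from Not advertise: (1/2)·8 + (1/2)·3 = 11/2.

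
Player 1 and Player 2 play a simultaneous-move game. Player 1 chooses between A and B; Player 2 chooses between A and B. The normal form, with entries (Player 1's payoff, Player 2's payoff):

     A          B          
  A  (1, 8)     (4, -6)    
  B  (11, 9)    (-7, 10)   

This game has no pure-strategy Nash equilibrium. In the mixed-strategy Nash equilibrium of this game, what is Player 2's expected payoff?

134/15

In a mixed equilibrium Player 2 is indifferent between A and B; this condition fixes p.
  Player 2's expected payoff from A: p·8 + (1−p)·9 = -p + 9
  Player 2's expected payoff from B: p·(-6) + (1−p)·10 = -16p + 10
  -p + 9 = -16p + 10  ⇒  15p = 1  ⇒  p = 1/15.
At equilibrium Player 2 is indifferent across columns, so Player 2's payoff equals the payoff from A: (1/15)·8 + (14/15)·9 = 134/15.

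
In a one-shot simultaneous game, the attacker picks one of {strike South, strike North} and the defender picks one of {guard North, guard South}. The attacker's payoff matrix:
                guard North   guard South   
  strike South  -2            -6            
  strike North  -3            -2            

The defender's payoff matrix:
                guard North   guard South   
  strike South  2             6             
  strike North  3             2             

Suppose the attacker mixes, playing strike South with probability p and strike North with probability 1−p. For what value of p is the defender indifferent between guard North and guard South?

p = 1/5

The attacker's mix must leave the defender indifferent between guard North and guard South.
  the defender's payoff from guard North: p·2 + (1−p)·3 = -p + 3
  the defender's payoff from guard South: p·6 + (1−p)·2 = 4p + 2
  -p + 3 = 4p + 2  ⇒  -5p = -1  ⇒  p = 1/5.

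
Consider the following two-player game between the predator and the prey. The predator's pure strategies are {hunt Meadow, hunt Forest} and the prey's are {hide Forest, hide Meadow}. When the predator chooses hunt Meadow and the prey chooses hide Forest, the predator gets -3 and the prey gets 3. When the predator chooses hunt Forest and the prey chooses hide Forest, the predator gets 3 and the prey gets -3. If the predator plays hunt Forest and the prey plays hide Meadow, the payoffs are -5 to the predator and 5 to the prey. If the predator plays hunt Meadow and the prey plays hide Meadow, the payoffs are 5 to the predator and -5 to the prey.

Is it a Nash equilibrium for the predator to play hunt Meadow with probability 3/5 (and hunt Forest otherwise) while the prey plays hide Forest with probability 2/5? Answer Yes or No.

Given the predator's mix p = 3/5, the prey's payoff from hide Forest is 3/5 but from hide Meadow is -1. The prey strictly prefers hide Forest, so the prey would not mix.
So the proposed profile is not a Nash equilibrium.

No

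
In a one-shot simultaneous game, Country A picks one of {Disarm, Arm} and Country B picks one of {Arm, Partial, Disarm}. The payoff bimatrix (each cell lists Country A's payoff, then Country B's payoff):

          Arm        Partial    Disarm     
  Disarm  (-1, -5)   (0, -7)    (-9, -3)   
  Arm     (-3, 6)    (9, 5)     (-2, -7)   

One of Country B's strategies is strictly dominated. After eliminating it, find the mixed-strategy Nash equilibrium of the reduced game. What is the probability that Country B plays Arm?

q = 7/9

Country B's strategy Partial is strictly dominated by Arm: -5 > -7 and 6 > 5. Eliminate Partial.
In a mixed equilibrium Country A is indifferent between Disarm and Arm; this condition fixes q.
  Country A's expected payoff from Disarm: q·(-1) + (1−q)·(-9) = 8q - 9
  Country A's expected payoff from Arm: q·(-3) + (1−q)·(-2) = -q - 2
  8q - 9 = -q - 2  ⇒  9q = 7  ⇒  q = 7/9.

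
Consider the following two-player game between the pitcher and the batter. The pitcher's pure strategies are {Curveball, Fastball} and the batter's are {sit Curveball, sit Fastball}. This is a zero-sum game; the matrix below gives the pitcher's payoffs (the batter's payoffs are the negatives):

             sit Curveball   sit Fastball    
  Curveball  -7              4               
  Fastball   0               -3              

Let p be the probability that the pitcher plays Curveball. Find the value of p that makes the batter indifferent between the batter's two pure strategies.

p = 3/14

For the batter to be willing to mix, the batter must be indifferent between sit Curveball and sit Fastball, which pins down the pitcher's mix.
  the batter's payoff from sit Curveball: p·7 + (1−p)·0 = 7p
  the batter's payoff from sit Fastball: p·(-4) + (1−p)·3 = -7p + 3
  7p = -7p + 3  ⇒  14p = 3  ⇒  p = 3/14.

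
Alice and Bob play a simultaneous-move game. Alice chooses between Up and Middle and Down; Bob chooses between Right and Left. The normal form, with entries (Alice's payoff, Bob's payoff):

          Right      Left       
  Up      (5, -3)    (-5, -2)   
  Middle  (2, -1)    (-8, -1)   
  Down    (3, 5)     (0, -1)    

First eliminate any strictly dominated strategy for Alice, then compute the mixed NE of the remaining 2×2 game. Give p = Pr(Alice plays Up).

Alice's strategy Middle is strictly dominated by Up: 5 > 2 and -5 > -8. Eliminate Middle.
Set Bob's expected payoff from Right equal to that from Left:
  Bob's payoff from Right: p·(-3) + (1−p)·5 = -8p + 5
  Bob's payoff from Left: p·(-2) + (1−p)·(-1) = -p - 1
  -8p + 5 = -p - 1  ⇒  -7p = -6  ⇒  p = 6/7.

p = 6/7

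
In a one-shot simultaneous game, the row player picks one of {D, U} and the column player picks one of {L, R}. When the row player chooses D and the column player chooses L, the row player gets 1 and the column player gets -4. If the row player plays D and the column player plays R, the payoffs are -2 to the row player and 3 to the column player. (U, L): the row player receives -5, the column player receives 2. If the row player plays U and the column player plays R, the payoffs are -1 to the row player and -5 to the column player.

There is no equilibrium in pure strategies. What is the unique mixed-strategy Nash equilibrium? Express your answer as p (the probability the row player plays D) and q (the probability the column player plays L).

Set the column player's expected payoff from L equal to that from R:
  the column player's payoff from L: p·(-4) + (1−p)·2 = -6p + 2
  the column player's payoff from R: p·3 + (1−p)·(-5) = 8p - 5
  -6p + 2 = 8p - 5  ⇒  -14p = -7  ⇒  p = 1/2.
In a mixed equilibrium the row player is indifferent between D and U; this condition fixes q.
  the row player's payoff to D: q·1 + (1−q)·(-2) = 3q - 2
  the row player's payoff to U: q·(-5) + (1−q)·(-1) = -4q - 1
  3q - 2 = -4q - 1  ⇒  7q = 1  ⇒  q = 1/7.

p = 1/2, q = 1/7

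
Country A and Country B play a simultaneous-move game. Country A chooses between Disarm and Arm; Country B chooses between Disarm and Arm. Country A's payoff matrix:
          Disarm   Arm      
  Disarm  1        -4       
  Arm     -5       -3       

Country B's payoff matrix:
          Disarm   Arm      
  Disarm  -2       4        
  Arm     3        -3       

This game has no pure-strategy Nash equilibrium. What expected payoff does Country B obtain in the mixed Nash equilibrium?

In a mixed equilibrium Country B is indifferent between Disarm and Arm; this condition fixes p.
  Country B's payoff from Disarm: p·(-2) + (1−p)·3 = -5p + 3
  Country B's payoff from Arm: p·4 + (1−p)·(-3) = 7p - 3
  -5p + 3 = 7p - 3  ⇒  -12p = -6  ⇒  p = 1/2.
At equilibrium Country B is indifferent across columns, so Country B's payoff equals the payoff from Disarm: (1/2)·(-2) + (1/2)·3 = 1/2.

1/2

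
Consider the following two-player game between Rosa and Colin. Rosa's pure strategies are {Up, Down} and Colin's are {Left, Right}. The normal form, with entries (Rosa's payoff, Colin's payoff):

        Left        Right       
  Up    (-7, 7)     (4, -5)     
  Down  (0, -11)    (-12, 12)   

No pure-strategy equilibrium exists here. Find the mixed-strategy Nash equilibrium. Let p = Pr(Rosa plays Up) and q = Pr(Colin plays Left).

p = 23/35, q = 16/23

Rosa's mix must leave Colin indifferent between Left and Right.
  Colin's payoff to Left: p·7 + (1−p)·(-11) = 18p - 11
  Colin's payoff to Right: p·(-5) + (1−p)·12 = -17p + 12
  18p - 11 = -17p + 12  ⇒  35p = 23  ⇒  p = 23/35.
For Rosa to be willing to mix, Rosa must be indifferent between Up and Down, which pins down Colin's mix.
  Rosa's expected payoff from Up: q·(-7) + (1−q)·4 = -11q + 4
  Rosa's expected payoff from Down: q·0 + (1−q)·(-12) = 12q - 12
  -11q + 4 = 12q - 12  ⇒  -23q = -16  ⇒  q = 16/23.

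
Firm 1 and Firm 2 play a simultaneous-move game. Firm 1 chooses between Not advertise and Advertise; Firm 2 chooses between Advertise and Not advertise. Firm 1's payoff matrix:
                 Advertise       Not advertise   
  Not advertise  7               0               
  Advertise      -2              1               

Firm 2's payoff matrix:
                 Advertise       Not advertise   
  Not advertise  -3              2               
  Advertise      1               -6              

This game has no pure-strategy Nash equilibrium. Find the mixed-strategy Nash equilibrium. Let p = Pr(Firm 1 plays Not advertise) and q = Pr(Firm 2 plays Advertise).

p = 7/12, q = 1/10

Set Firm 2's expected payoff from Advertise equal to that from Not advertise:
  Firm 2's payoff to Advertise: p·(-3) + (1−p)·1 = -4p + 1
  Firm 2's payoff to Not advertise: p·2 + (1−p)·(-6) = 8p - 6
  -4p + 1 = 8p - 6  ⇒  -12p = -7  ⇒  p = 7/12.
For Firm 1 to be willing to mix, Firm 1 must be indifferent between Not advertise and Advertise, which pins down Firm 2's mix.
  Firm 1's expected payoff from Not advertise: q·7 + (1−q)·0 = 7q
  Firm 1's expected payoff from Advertise: q·(-2) + (1−q)·1 = -3q + 1
  7q = -3q + 1  ⇒  10q = 1  ⇒  q = 1/10.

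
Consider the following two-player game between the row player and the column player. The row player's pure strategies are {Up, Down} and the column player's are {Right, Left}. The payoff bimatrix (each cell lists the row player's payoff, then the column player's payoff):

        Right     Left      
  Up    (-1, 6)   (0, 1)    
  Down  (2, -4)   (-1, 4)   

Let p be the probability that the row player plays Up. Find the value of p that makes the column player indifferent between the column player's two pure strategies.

p = 8/13

In a mixed equilibrium the column player is indifferent between Right and Left; this condition fixes p.
  the column player's payoff from Right: p·6 + (1−p)·(-4) = 10p - 4
  the column player's payoff from Left: p·1 + (1−p)·4 = -3p + 4
  10p - 4 = -3p + 4  ⇒  13p = 8  ⇒  p = 8/13.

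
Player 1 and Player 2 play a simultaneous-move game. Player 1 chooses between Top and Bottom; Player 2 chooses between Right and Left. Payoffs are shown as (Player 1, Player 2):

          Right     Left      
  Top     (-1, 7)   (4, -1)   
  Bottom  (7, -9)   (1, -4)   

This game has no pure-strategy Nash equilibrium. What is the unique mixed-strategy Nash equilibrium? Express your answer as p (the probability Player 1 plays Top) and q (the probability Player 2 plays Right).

p = 5/13, q = 3/11

In a mixed equilibrium Player 2 is indifferent between Right and Left; this condition fixes p.
  Player 2's payoff to Right: p·7 + (1−p)·(-9) = 16p - 9
  Player 2's payoff to Left: p·(-1) + (1−p)·(-4) = 3p - 4
  16p - 9 = 3p - 4  ⇒  13p = 5  ⇒  p = 5/13.
Set Player 1's expected payoff from Top equal to that from Bottom:
  Player 1's expected payoff from Top: q·(-1) + (1−q)·4 = -5q + 4
  Player 1's expected payoff from Bottom: q·7 + (1−q)·1 = 6q + 1
  -5q + 4 = 6q + 1  ⇒  -11q = -3  ⇒  q = 3/11.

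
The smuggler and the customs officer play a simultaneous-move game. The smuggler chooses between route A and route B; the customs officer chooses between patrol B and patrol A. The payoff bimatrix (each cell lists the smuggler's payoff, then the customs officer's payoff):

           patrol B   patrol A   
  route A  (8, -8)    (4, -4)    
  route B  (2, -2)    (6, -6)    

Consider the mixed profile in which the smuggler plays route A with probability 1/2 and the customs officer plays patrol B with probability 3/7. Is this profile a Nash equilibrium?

No

Given the customs officer's mix q = 3/7, the smuggler's payoff from route A is 40/7 but from route B is 30/7. The smuggler strictly prefers route A, so the smuggler would not mix.
So the proposed profile is not a Nash equilibrium.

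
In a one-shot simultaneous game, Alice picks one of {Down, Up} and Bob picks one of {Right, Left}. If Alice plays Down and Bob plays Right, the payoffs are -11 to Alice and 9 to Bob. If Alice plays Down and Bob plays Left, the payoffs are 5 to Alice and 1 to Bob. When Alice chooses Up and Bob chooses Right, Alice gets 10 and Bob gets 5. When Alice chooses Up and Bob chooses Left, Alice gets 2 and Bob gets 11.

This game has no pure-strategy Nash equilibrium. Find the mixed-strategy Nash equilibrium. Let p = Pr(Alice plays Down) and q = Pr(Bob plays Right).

p = 3/7, q = 1/8

Alice's mix must leave Bob indifferent between Right and Left.
  Bob's payoff from Right: p·9 + (1−p)·5 = 4p + 5
  Bob's payoff from Left: p·1 + (1−p)·11 = -10p + 11
  4p + 5 = -10p + 11  ⇒  14p = 6  ⇒  p = 3/7.
Alice's indifference between Down and Up determines Bob's mixing probability q:
  Alice's expected payoff from Down: q·(-11) + (1−q)·5 = -16q + 5
  Alice's expected payoff from Up: q·10 + (1−q)·2 = 8q + 2
  -16q + 5 = 8q + 2  ⇒  -24q = -3  ⇒  q = 1/8.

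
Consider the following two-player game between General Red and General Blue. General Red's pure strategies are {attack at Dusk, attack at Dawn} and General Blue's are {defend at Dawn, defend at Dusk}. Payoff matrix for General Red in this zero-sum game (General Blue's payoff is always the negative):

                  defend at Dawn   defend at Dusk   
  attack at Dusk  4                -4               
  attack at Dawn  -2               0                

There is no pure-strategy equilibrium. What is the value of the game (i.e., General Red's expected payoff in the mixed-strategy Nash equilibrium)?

v = -4/5

In a mixed equilibrium General Red is indifferent between attack at Dusk and attack at Dawn; this condition fixes q.
  General Red's payoff from attack at Dusk: q·4 + (1−q)·(-4) = 8q - 4
  General Red's payoff from attack at Dawn: q·(-2) + (1−q)·0 = -2q
  8q - 4 = -2q  ⇒  10q = 4  ⇒  q = 2/5.
The value is General Red's expected payoff against this mix (using attack at Dusk): (2/5)·4 + (3/5)·(-4) = -4/5.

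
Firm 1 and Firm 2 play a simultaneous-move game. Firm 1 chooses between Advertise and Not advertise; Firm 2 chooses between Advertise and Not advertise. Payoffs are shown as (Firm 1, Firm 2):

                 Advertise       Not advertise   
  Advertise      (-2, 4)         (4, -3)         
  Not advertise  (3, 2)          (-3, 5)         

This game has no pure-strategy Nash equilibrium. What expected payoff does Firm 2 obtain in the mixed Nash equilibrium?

13/5

In a mixed equilibrium Firm 2 is indifferent between Advertise and Not advertise; this condition fixes p.
  Firm 2's payoff to Advertise: p·4 + (1−p)·2 = 2p + 2
  Firm 2's payoff to Not advertise: p·(-3) + (1−p)·5 = -8p + 5
  2p + 2 = -8p + 5  ⇒  10p = 3  ⇒  p = 3/10.
At equilibrium Firm 2 is indifferent across columns, so Firm 2's payoff equals the payoff from Advertise: (3/10)·4 + (7/10)·2 = 13/5.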